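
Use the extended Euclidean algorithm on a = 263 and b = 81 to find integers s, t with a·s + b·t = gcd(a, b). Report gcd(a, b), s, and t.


Euclidean algorithm on (263, 81) — divide until remainder is 0:
  263 = 3 · 81 + 20
  81 = 4 · 20 + 1
  20 = 20 · 1 + 0
gcd(263, 81) = 1.
Track Bezout coefficients alongside the remainders: start with r₀ = 263 = a·1 + b·0 (s = 1, t = 0) and r₁ = 81 = a·0 + b·1 (s = 0, t = 1); each new remainder r_{k+1} = r_{k-1} − q_k·r_k inherits s_{k+1} = s_{k-1} − q_k·s_k, t_{k+1} = t_{k-1} − q_k·t_k, so r_k = a·s_k + b·t_k at every step:
  q = 3: r = 20, s = 1 − 3·0 = 1, t = 0 − 3·1 = -3  (check: 263·1 + 81·(-3) = 20)
  q = 4: r = 1, s = 0 − 4·1 = -4, t = 1 − 4·(-3) = 13  (check: 263·(-4) + 81·13 = 1)
The row with r = 1 (the gcd) gives the Bezout coefficients s = -4, t = 13.
Result: 263 · (-4) + 81 · (13) = 1.

gcd(263, 81) = 1; s = -4, t = 13 (check: 263·(-4) + 81·13 = 1).


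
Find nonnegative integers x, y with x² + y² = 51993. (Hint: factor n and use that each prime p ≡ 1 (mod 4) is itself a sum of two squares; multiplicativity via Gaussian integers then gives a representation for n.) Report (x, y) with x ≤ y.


Step 1: Factor n = 51993 = 3^2 · 53 · 109.
Step 2: Check the mod-4 condition on each prime factor: 3 ≡ 3 (mod 4), exponent 2 (must be even); 53 ≡ 1 (mod 4), exponent 1; 109 ≡ 1 (mod 4), exponent 1.
All primes ≡ 3 (mod 4) appear to even exponent (or don't appear), so by the two-squares theorem n IS expressible as a sum of two squares.
Step 3: Build a representation. Group n = k² · m with k = 3 and m = 53 · 109 = 5777 (a product of primes ≡ 1 (mod 4)); a representation of m scales to one of n via (k·x)² + (k·y)² = k²(x² + y²). Each prime p ≡ 1 (mod 4) is itself a sum of two squares; find a² by testing p − a² for a perfect square:
  53: 53 − 1² = 52, 53 − 2² = 49 = 7² ⇒ 53 = 2² + 7².
  109: 109 − 1² = 108, 109 − 2² = 105, 109 − 3² = 100 = 10² ⇒ 109 = 3² + 10².
  Combine using the Brahmagupta–Fibonacci identity (a² + b²)(c² + d²) = (ac − bd)² + (ad + bc)² = (ac + bd)² + (ad − bc)²:
  53 · 109 = 5777: from (2² + 7²)(3² + 10²), take (2·3 − 7·10, 2·10 + 7·3) = (6 − 70, 20 + 21) = (-64, 41); dropping signs (only squares matter) gives (64, 41); check 64² + 41² = 4096 + 1681 = 5777 ✓.
  Scale by k = 3: (3·64, 3·41) = (192, 123).
Step 4: Order so x ≤ y and verify: 123² + 192² = 15129 + 36864 = 51993 = n. ✓

n = 51993 = 123² + 192² (one valid representation with x ≤ y).


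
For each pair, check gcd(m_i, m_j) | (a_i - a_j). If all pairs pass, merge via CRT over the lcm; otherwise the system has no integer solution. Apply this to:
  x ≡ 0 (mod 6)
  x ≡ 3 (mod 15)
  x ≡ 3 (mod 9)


Moduli 6, 15, 9 are not pairwise coprime, so CRT works modulo lcm(m_i) when all pairwise compatibility conditions hold.
Pairwise compatibility: gcd(m_i, m_j) must divide a_i - a_j for every pair.
Merge one congruence at a time:
  Start: x ≡ 0 (mod 6).
  Combine with x ≡ 3 (mod 15): gcd(6, 15) = 3; 3 - 0 = 3, which IS divisible by 3, so compatible.
    Write x = 0 + 6·t and substitute into x ≡ 3 (mod 15): 6·t ≡ 3 − 0 = 3 (mod 15).
    Divide the congruence (and modulus) by g = 3: 2·t ≡ 1 (mod 5).
    The inverse of 2 mod 5 is 3 (since 2·3 = 6 = 1·5 + 1), so t ≡ 3·1 = 3 ≡ 3 (mod 5).
    Then x = 0 + 6·3 = 18, valid modulo lcm(6, 15) = 30: x ≡ 18 (mod 30).
  Combine with x ≡ 3 (mod 9): gcd(30, 9) = 3; 3 - 18 = -15, which IS divisible by 3, so compatible.
    Write x = 18 + 30·t and substitute into x ≡ 3 (mod 9): 30·t ≡ 3 − 18 = -15 (mod 9).
    Divide the congruence (and modulus) by g = 3: 10·t ≡ -5 (mod 3).
    Reduce coefficients mod 3: 1·t ≡ 1 (mod 3).
    So t ≡ 1 (mod 3).
    Then x = 18 + 30·1 = 48, valid modulo lcm(30, 9) = 90: x ≡ 48 (mod 90).
Verify: 48 mod 6 = 0, 48 mod 15 = 3, 48 mod 9 = 3.

x ≡ 48 (mod 90).


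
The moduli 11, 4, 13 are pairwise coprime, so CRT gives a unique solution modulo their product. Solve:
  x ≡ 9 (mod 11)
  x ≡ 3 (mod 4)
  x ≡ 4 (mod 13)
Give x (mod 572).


Moduli 11, 4, 13 are pairwise coprime; by CRT there is a unique solution modulo M = 11 · 4 · 13 = 572.
Solve pairwise, accumulating the modulus:
  Start with x ≡ 9 (mod 11).
  Combine with x ≡ 3 (mod 4): since gcd(11, 4) = 1, we get a unique residue mod 44.
    Write x = 9 + 11·t and substitute into x ≡ 3 (mod 4): 11·t ≡ 3 − 9 = -6 (mod 4).
    Reduce coefficients mod 4: 3·t ≡ 2 (mod 4).
    The inverse of 3 mod 4 is 3 (since 3·3 = 9 = 2·4 + 1), so t ≡ 3·2 = 6 ≡ 2 (mod 4).
    Then x = 9 + 11·2 = 31, valid modulo lcm(11, 4) = 44: x ≡ 31 (mod 44).
  Combine with x ≡ 4 (mod 13): since gcd(44, 13) = 1, we get a unique residue mod 572.
    Write x = 31 + 44·t and substitute into x ≡ 4 (mod 13): 44·t ≡ 4 − 31 = -27 (mod 13).
    Reduce coefficients mod 13: 5·t ≡ 12 (mod 13).
    The inverse of 5 mod 13 is 8 (since 5·8 = 40 = 3·13 + 1), so t ≡ 8·12 = 96 ≡ 5 (mod 13).
    Then x = 31 + 44·5 = 251, valid modulo lcm(44, 13) = 572: x ≡ 251 (mod 572).
Verify: 251 mod 11 = 9 ✓, 251 mod 4 = 3 ✓, 251 mod 13 = 4 ✓.

x ≡ 251 (mod 572).


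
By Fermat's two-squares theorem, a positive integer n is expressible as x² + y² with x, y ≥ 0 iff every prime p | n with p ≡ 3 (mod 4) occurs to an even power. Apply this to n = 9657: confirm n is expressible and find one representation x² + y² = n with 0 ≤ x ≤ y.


Step 1: Factor n = 9657 = 3^2 · 29 · 37.
Step 2: Check the mod-4 condition on each prime factor: 3 ≡ 3 (mod 4), exponent 2 (must be even); 29 ≡ 1 (mod 4), exponent 1; 37 ≡ 1 (mod 4), exponent 1.
All primes ≡ 3 (mod 4) appear to even exponent (or don't appear), so by the two-squares theorem n IS expressible as a sum of two squares.
Step 3: Build a representation. Group n = k² · m with k = 3 and m = 29 · 37 = 1073 (a product of primes ≡ 1 (mod 4)); a representation of m scales to one of n via (k·x)² + (k·y)² = k²(x² + y²). Each prime p ≡ 1 (mod 4) is itself a sum of two squares; find a² by testing p − a² for a perfect square:
  29: 29 − 1² = 28, 29 − 2² = 25 = 5² ⇒ 29 = 2² + 5².
  37: 37 − 1² = 36 = 6² ⇒ 37 = 1² + 6².
  Combine using the Brahmagupta–Fibonacci identity (a² + b²)(c² + d²) = (ac − bd)² + (ad + bc)² = (ac + bd)² + (ad − bc)²:
  29 · 37 = 1073: from (2² + 5²)(1² + 6²), take (2·1 − 5·6, 2·6 + 5·1) = (2 − 30, 12 + 5) = (-28, 17); dropping signs (only squares matter) gives (28, 17); check 28² + 17² = 784 + 289 = 1073 ✓.
  Scale by k = 3: (3·28, 3·17) = (84, 51).
Step 4: Order so x ≤ y and verify: 51² + 84² = 2601 + 7056 = 9657 = n. ✓

n = 9657 = 51² + 84² (one valid representation with x ≤ y).


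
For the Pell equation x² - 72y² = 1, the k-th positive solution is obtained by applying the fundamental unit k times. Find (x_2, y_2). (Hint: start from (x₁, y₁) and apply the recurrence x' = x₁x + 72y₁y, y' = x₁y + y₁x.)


Step 1: Find the fundamental solution (x₁, y₁) of x² - 72y² = 1.
  Expand √72 as a continued fraction. a₀ = ⌊√72⌋ = 8; iterate m_{k+1} = d_k·a_k − m_k, d_{k+1} = (72 − m_{k+1}²)/d_k, a_{k+1} = ⌊(a₀ + m_{k+1})/d_{k+1}⌋ (starting m₀ = 0, d₀ = 1), with convergents p_k = a_k·p_{k-1} + p_{k-2}, q_k = a_k·q_{k-1} + q_{k-2} (p₋₁ = 1, q₋₁ = 0):
  k = 0: a₀ = 8; p₀/q₀ = 8/1; p₀² − 72·q₀² = 64 − 72 = -8.
  k = 1: m = 8, d = 8, a = ⌊(8 + 8)/8⌋ = 2; p/q = (2·8 + 1)/(2·1 + 0) = 17/2; p² − 72·q² = 289 − 288 = 1.
  The first convergent with p² − 72·q² = 1 gives the fundamental solution (x₁, y₁) = (17, 2).
Step 2: Apply the recurrence (x_{n+1}, y_{n+1}) = (x₁x_n + 72y₁y_n, x₁y_n + y₁x_n) repeatedly.
  From (x_1, y_1) = (17, 2): x_2 = 17·17 + 72·2·2 = 577; y_2 = 17·2 + 2·17 = 68.
Step 3: Verify x_2² - 72·y_2² = 332929 - 332928 = 1 (should be 1). ✓

(x_1, y_1) = (17, 2); (x_2, y_2) = (577, 68).


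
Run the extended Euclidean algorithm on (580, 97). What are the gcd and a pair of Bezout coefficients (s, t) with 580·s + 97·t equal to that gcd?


Euclidean algorithm on (580, 97) — divide until remainder is 0:
  580 = 5 · 97 + 95
  97 = 1 · 95 + 2
  95 = 47 · 2 + 1
  2 = 2 · 1 + 0
gcd(580, 97) = 1.
Track Bezout coefficients alongside the remainders: start with r₀ = 580 = a·1 + b·0 (s = 1, t = 0) and r₁ = 97 = a·0 + b·1 (s = 0, t = 1); each new remainder r_{k+1} = r_{k-1} − q_k·r_k inherits s_{k+1} = s_{k-1} − q_k·s_k, t_{k+1} = t_{k-1} − q_k·t_k, so r_k = a·s_k + b·t_k at every step:
  q = 5: r = 95, s = 1 − 5·0 = 1, t = 0 − 5·1 = -5  (check: 580·1 + 97·(-5) = 95)
  q = 1: r = 2, s = 0 − 1·1 = -1, t = 1 − 1·(-5) = 6  (check: 580·(-1) + 97·6 = 2)
  q = 47: r = 1, s = 1 − 47·(-1) = 48, t = -5 − 47·6 = -287  (check: 580·48 + 97·(-287) = 1)
The row with r = 1 (the gcd) gives the Bezout coefficients s = 48, t = -287.
Result: 580 · (48) + 97 · (-287) = 1.

gcd(580, 97) = 1; s = 48, t = -287 (check: 580·48 + 97·(-287) = 1).


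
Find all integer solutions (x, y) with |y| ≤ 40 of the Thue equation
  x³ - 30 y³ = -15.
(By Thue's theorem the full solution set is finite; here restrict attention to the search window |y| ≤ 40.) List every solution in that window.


The equation is x³ - 30y³ = -15. For fixed y, x³ = 30·y³ − 15, so a solution requires the RHS to be a perfect cube.
Strategy: iterate y from -40 to 40, compute RHS = 30·y³ − 15, and check whether it is a (positive or negative) perfect cube.
Check small values of y:
  y = 0: RHS = -15 is not a perfect cube.
  y = 1: RHS = 15 is not a perfect cube.
  y = -1: RHS = -45 is not a perfect cube.
  y = 2: RHS = 225 is not a perfect cube.
  y = -2: RHS = -255 is not a perfect cube.
  y = 3: RHS = 795 is not a perfect cube.
  y = -3: RHS = -825 is not a perfect cube.
Continuing the search up to |y| = 40 finds no solutions either.
No (x, y) in the scanned range satisfies the equation.

No integer solutions with |y| ≤ 40.


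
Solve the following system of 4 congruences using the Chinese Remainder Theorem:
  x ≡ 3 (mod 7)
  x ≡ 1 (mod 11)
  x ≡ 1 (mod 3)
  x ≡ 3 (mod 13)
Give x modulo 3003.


Product of moduli M = 7 · 11 · 3 · 13 = 3003.
Merge one congruence at a time:
  Start: x ≡ 3 (mod 7).
  Combine with x ≡ 1 (mod 11); new modulus lcm = 77.
    Write x = 3 + 7·t and substitute into x ≡ 1 (mod 11): 7·t ≡ 1 − 3 = -2 (mod 11).
    Reduce coefficients mod 11: 7·t ≡ 9 (mod 11).
    The inverse of 7 mod 11 is 8 (since 7·8 = 56 = 5·11 + 1), so t ≡ 8·9 = 72 ≡ 6 (mod 11).
    Then x = 3 + 7·6 = 45, valid modulo lcm(7, 11) = 77: x ≡ 45 (mod 77).
  Combine with x ≡ 1 (mod 3); new modulus lcm = 231.
    Write x = 45 + 77·t and substitute into x ≡ 1 (mod 3): 77·t ≡ 1 − 45 = -44 (mod 3).
    Reduce coefficients mod 3: 2·t ≡ 1 (mod 3).
    The inverse of 2 mod 3 is 2 (since 2·2 = 4 = 1·3 + 1), so t ≡ 2·1 = 2 ≡ 2 (mod 3).
    Then x = 45 + 77·2 = 199, valid modulo lcm(77, 3) = 231: x ≡ 199 (mod 231).
  Combine with x ≡ 3 (mod 13); new modulus lcm = 3003.
    Write x = 199 + 231·t and substitute into x ≡ 3 (mod 13): 231·t ≡ 3 − 199 = -196 (mod 13).
    Reduce coefficients mod 13: 10·t ≡ 12 (mod 13).
    The inverse of 10 mod 13 is 4 (since 10·4 = 40 = 3·13 + 1), so t ≡ 4·12 = 48 ≡ 9 (mod 13).
    Then x = 199 + 231·9 = 2278, valid modulo lcm(231, 13) = 3003: x ≡ 2278 (mod 3003).
Verify against each original: 2278 mod 7 = 3, 2278 mod 11 = 1, 2278 mod 3 = 1, 2278 mod 13 = 3.

x ≡ 2278 (mod 3003).


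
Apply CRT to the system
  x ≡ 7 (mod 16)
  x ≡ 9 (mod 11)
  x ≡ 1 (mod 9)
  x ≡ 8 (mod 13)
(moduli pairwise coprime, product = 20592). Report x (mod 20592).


Product of moduli M = 16 · 11 · 9 · 13 = 20592.
Merge one congruence at a time:
  Start: x ≡ 7 (mod 16).
  Combine with x ≡ 9 (mod 11); new modulus lcm = 176.
    Write x = 7 + 16·t and substitute into x ≡ 9 (mod 11): 16·t ≡ 9 − 7 = 2 (mod 11).
    Reduce coefficients mod 11: 5·t ≡ 2 (mod 11).
    The inverse of 5 mod 11 is 9 (since 5·9 = 45 = 4·11 + 1), so t ≡ 9·2 = 18 ≡ 7 (mod 11).
    Then x = 7 + 16·7 = 119, valid modulo lcm(16, 11) = 176: x ≡ 119 (mod 176).
  Combine with x ≡ 1 (mod 9); new modulus lcm = 1584.
    Write x = 119 + 176·t and substitute into x ≡ 1 (mod 9): 176·t ≡ 1 − 119 = -118 (mod 9).
    Reduce coefficients mod 9: 5·t ≡ 8 (mod 9).
    The inverse of 5 mod 9 is 2 (since 5·2 = 10 = 1·9 + 1), so t ≡ 2·8 = 16 ≡ 7 (mod 9).
    Then x = 119 + 176·7 = 1351, valid modulo lcm(176, 9) = 1584: x ≡ 1351 (mod 1584).
  Combine with x ≡ 8 (mod 13); new modulus lcm = 20592.
    Write x = 1351 + 1584·t and substitute into x ≡ 8 (mod 13): 1584·t ≡ 8 − 1351 = -1343 (mod 13).
    Reduce coefficients mod 13: 11·t ≡ 9 (mod 13).
    The inverse of 11 mod 13 is 6 (since 11·6 = 66 = 5·13 + 1), so t ≡ 6·9 = 54 ≡ 2 (mod 13).
    Then x = 1351 + 1584·2 = 4519, valid modulo lcm(1584, 13) = 20592: x ≡ 4519 (mod 20592).
Verify against each original: 4519 mod 16 = 7, 4519 mod 11 = 9, 4519 mod 9 = 1, 4519 mod 13 = 8.

x ≡ 4519 (mod 20592).


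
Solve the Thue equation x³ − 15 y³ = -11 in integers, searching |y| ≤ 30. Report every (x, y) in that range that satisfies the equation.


The equation is x³ - 15y³ = -11. For fixed y, x³ = 15·y³ − 11, so a solution requires the RHS to be a perfect cube.
Strategy: iterate y from -30 to 30, compute RHS = 15·y³ − 11, and check whether it is a (positive or negative) perfect cube.
Check small values of y:
  y = 0: RHS = -11 is not a perfect cube.
  y = 1: RHS = 4 is not a perfect cube.
  y = -1: RHS = -26 is not a perfect cube.
  y = 2: RHS = 109 is not a perfect cube.
  y = -2: RHS = -131 is not a perfect cube.
  y = 3: RHS = 394 is not a perfect cube.
  y = -3: RHS = -416 is not a perfect cube.
Continuing the search up to |y| = 30 finds no solutions either.
No (x, y) in the scanned range satisfies the equation.

No integer solutions with |y| ≤ 30.


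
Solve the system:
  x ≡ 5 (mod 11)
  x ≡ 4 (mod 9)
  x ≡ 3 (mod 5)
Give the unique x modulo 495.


Moduli 11, 9, 5 are pairwise coprime; by CRT there is a unique solution modulo M = 11 · 9 · 5 = 495.
Solve pairwise, accumulating the modulus:
  Start with x ≡ 5 (mod 11).
  Combine with x ≡ 4 (mod 9): since gcd(11, 9) = 1, we get a unique residue mod 99.
    Write x = 5 + 11·t and substitute into x ≡ 4 (mod 9): 11·t ≡ 4 − 5 = -1 (mod 9).
    Reduce coefficients mod 9: 2·t ≡ 8 (mod 9).
    The inverse of 2 mod 9 is 5 (since 2·5 = 10 = 1·9 + 1), so t ≡ 5·8 = 40 ≡ 4 (mod 9).
    Then x = 5 + 11·4 = 49, valid modulo lcm(11, 9) = 99: x ≡ 49 (mod 99).
  Combine with x ≡ 3 (mod 5): since gcd(99, 5) = 1, we get a unique residue mod 495.
    Write x = 49 + 99·t and substitute into x ≡ 3 (mod 5): 99·t ≡ 3 − 49 = -46 (mod 5).
    Reduce coefficients mod 5: 4·t ≡ 4 (mod 5).
    The inverse of 4 mod 5 is 4 (since 4·4 = 16 = 3·5 + 1), so t ≡ 4·4 = 16 ≡ 1 (mod 5).
    Then x = 49 + 99·1 = 148, valid modulo lcm(99, 5) = 495: x ≡ 148 (mod 495).
Verify: 148 mod 11 = 5 ✓, 148 mod 9 = 4 ✓, 148 mod 5 = 3 ✓.

x ≡ 148 (mod 495).


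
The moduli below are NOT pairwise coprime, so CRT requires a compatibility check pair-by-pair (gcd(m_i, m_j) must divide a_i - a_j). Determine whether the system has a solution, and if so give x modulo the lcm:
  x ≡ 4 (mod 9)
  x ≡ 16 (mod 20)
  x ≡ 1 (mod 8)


Moduli 9, 20, 8 are not pairwise coprime, so CRT works modulo lcm(m_i) when all pairwise compatibility conditions hold.
Pairwise compatibility: gcd(m_i, m_j) must divide a_i - a_j for every pair.
Merge one congruence at a time:
  Start: x ≡ 4 (mod 9).
  Combine with x ≡ 16 (mod 20): gcd(9, 20) = 1; 16 - 4 = 12, which IS divisible by 1, so compatible.
    Write x = 4 + 9·t and substitute into x ≡ 16 (mod 20): 9·t ≡ 16 − 4 = 12 (mod 20).
    The inverse of 9 mod 20 is 9 (since 9·9 = 81 = 4·20 + 1), so t ≡ 9·12 = 108 ≡ 8 (mod 20).
    Then x = 4 + 9·8 = 76, valid modulo lcm(9, 20) = 180: x ≡ 76 (mod 180).
  Combine with x ≡ 1 (mod 8): gcd(180, 8) = 4, and 1 - 76 = -75 is NOT divisible by 4.
    ⇒ system is inconsistent (no integer solution).

No solution (the system is inconsistent).


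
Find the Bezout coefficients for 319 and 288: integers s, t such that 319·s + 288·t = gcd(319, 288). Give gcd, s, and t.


Euclidean algorithm on (319, 288) — divide until remainder is 0:
  319 = 1 · 288 + 31
  288 = 9 · 31 + 9
  31 = 3 · 9 + 4
  9 = 2 · 4 + 1
  4 = 4 · 1 + 0
gcd(319, 288) = 1.
Track Bezout coefficients alongside the remainders: start with r₀ = 319 = a·1 + b·0 (s = 1, t = 0) and r₁ = 288 = a·0 + b·1 (s = 0, t = 1); each new remainder r_{k+1} = r_{k-1} − q_k·r_k inherits s_{k+1} = s_{k-1} − q_k·s_k, t_{k+1} = t_{k-1} − q_k·t_k, so r_k = a·s_k + b·t_k at every step:
  q = 1: r = 31, s = 1 − 1·0 = 1, t = 0 − 1·1 = -1  (check: 319·1 + 288·(-1) = 31)
  q = 9: r = 9, s = 0 − 9·1 = -9, t = 1 − 9·(-1) = 10  (check: 319·(-9) + 288·10 = 9)
  q = 3: r = 4, s = 1 − 3·(-9) = 28, t = -1 − 3·10 = -31  (check: 319·28 + 288·(-31) = 4)
  q = 2: r = 1, s = -9 − 2·28 = -65, t = 10 − 2·(-31) = 72  (check: 319·(-65) + 288·72 = 1)
The row with r = 1 (the gcd) gives the Bezout coefficients s = -65, t = 72.
Result: 319 · (-65) + 288 · (72) = 1.

gcd(319, 288) = 1; s = -65, t = 72 (check: 319·(-65) + 288·72 = 1).


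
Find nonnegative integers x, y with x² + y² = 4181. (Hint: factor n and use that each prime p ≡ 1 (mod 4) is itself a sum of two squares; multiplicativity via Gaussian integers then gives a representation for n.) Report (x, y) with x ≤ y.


Step 1: Factor n = 4181 = 37 · 113.
Step 2: Check the mod-4 condition on each prime factor: 37 ≡ 1 (mod 4), exponent 1; 113 ≡ 1 (mod 4), exponent 1.
All primes ≡ 3 (mod 4) appear to even exponent (or don't appear), so by the two-squares theorem n IS expressible as a sum of two squares.
Step 3: Build a representation. Here n = 37 · 113 is a product of primes ≡ 1 (mod 4). Each prime p ≡ 1 (mod 4) is itself a sum of two squares; find a² by testing p − a² for a perfect square:
  37: 37 − 1² = 36 = 6² ⇒ 37 = 1² + 6².
  113: 113 − 1² = 112, 113 − 2² = 109, 113 − 3² = 104, 113 − 4² = 97, 113 − 5² = 88, 113 − 6² = 77, 113 − 7² = 64 = 8² ⇒ 113 = 7² + 8².
  Combine using the Brahmagupta–Fibonacci identity (a² + b²)(c² + d²) = (ac − bd)² + (ad + bc)² = (ac + bd)² + (ad − bc)²:
  37 · 113 = 4181: from (1² + 6²)(7² + 8²), take (1·7 − 6·8, 1·8 + 6·7) = (7 − 48, 8 + 42) = (-41, 50); dropping signs (only squares matter) gives (41, 50); check 41² + 50² = 1681 + 2500 = 4181 ✓.
Step 4: Order so x ≤ y and verify: 41² + 50² = 1681 + 2500 = 4181 = n. ✓

n = 4181 = 41² + 50² (one valid representation with x ≤ y).


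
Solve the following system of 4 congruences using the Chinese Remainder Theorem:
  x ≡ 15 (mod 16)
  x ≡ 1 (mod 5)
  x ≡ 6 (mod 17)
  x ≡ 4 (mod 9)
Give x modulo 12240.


Product of moduli M = 16 · 5 · 17 · 9 = 12240.
Merge one congruence at a time:
  Start: x ≡ 15 (mod 16).
  Combine with x ≡ 1 (mod 5); new modulus lcm = 80.
    Write x = 15 + 16·t and substitute into x ≡ 1 (mod 5): 16·t ≡ 1 − 15 = -14 (mod 5).
    Reduce coefficients mod 5: 1·t ≡ 1 (mod 5).
    So t ≡ 1 (mod 5).
    Then x = 15 + 16·1 = 31, valid modulo lcm(16, 5) = 80: x ≡ 31 (mod 80).
  Combine with x ≡ 6 (mod 17); new modulus lcm = 1360.
    Write x = 31 + 80·t and substitute into x ≡ 6 (mod 17): 80·t ≡ 6 − 31 = -25 (mod 17).
    Reduce coefficients mod 17: 12·t ≡ 9 (mod 17).
    The inverse of 12 mod 17 is 10 (since 12·10 = 120 = 7·17 + 1), so t ≡ 10·9 = 90 ≡ 5 (mod 17).
    Then x = 31 + 80·5 = 431, valid modulo lcm(80, 17) = 1360: x ≡ 431 (mod 1360).
  Combine with x ≡ 4 (mod 9); new modulus lcm = 12240.
    Write x = 431 + 1360·t and substitute into x ≡ 4 (mod 9): 1360·t ≡ 4 − 431 = -427 (mod 9).
    Reduce coefficients mod 9: 1·t ≡ 5 (mod 9).
    So t ≡ 5 (mod 9).
    Then x = 431 + 1360·5 = 7231, valid modulo lcm(1360, 9) = 12240: x ≡ 7231 (mod 12240).
Verify against each original: 7231 mod 16 = 15, 7231 mod 5 = 1, 7231 mod 17 = 6, 7231 mod 9 = 4.

x ≡ 7231 (mod 12240).


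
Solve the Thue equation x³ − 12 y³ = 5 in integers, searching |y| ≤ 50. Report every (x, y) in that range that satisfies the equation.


The equation is x³ - 12y³ = 5. For fixed y, x³ = 12·y³ + 5, so a solution requires the RHS to be a perfect cube.
Strategy: iterate y from -50 to 50, compute RHS = 12·y³ + 5, and check whether it is a (positive or negative) perfect cube.
Check small values of y:
  y = 0: RHS = 5 is not a perfect cube.
  y = 1: RHS = 17 is not a perfect cube.
  y = -1: RHS = -7 is not a perfect cube.
  y = 2: RHS = 101 is not a perfect cube.
  y = -2: RHS = -91 is not a perfect cube.
  y = 3: RHS = 329 is not a perfect cube.
  y = -3: RHS = -319 is not a perfect cube.
Continuing the search up to |y| = 50 finds no solutions either.
No (x, y) in the scanned range satisfies the equation.

No integer solutions with |y| ≤ 50.


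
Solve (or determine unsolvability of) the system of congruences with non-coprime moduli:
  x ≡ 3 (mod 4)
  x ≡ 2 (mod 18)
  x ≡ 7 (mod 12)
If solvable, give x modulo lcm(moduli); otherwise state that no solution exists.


Moduli 4, 18, 12 are not pairwise coprime, so CRT works modulo lcm(m_i) when all pairwise compatibility conditions hold.
Pairwise compatibility: gcd(m_i, m_j) must divide a_i - a_j for every pair.
Merge one congruence at a time:
  Start: x ≡ 3 (mod 4).
  Combine with x ≡ 2 (mod 18): gcd(4, 18) = 2, and 2 - 3 = -1 is NOT divisible by 2.
    ⇒ system is inconsistent (no integer solution).

No solution (the system is inconsistent).


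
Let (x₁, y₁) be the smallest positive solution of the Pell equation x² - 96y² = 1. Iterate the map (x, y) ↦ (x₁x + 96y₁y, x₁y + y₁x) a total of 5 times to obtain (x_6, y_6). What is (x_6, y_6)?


Step 1: Find the fundamental solution (x₁, y₁) of x² - 96y² = 1.
  Expand √96 as a continued fraction. a₀ = ⌊√96⌋ = 9; iterate m_{k+1} = d_k·a_k − m_k, d_{k+1} = (96 − m_{k+1}²)/d_k, a_{k+1} = ⌊(a₀ + m_{k+1})/d_{k+1}⌋ (starting m₀ = 0, d₀ = 1), with convergents p_k = a_k·p_{k-1} + p_{k-2}, q_k = a_k·q_{k-1} + q_{k-2} (p₋₁ = 1, q₋₁ = 0):
  k = 0: a₀ = 9; p₀/q₀ = 9/1; p₀² − 96·q₀² = 81 − 96 = -15.
  k = 1: m = 9, d = 15, a = ⌊(9 + 9)/15⌋ = 1; p/q = (1·9 + 1)/(1·1 + 0) = 10/1; p² − 96·q² = 100 − 96 = 4.
  k = 2: m = 6, d = 4, a = ⌊(9 + 6)/4⌋ = 3; p/q = (3·10 + 9)/(3·1 + 1) = 39/4; p² − 96·q² = 1521 − 1536 = -15.
  k = 3: m = 6, d = 15, a = ⌊(9 + 6)/15⌋ = 1; p/q = (1·39 + 10)/(1·4 + 1) = 49/5; p² − 96·q² = 2401 − 2400 = 1.
  The first convergent with p² − 96·q² = 1 gives the fundamental solution (x₁, y₁) = (49, 5).
Step 2: Apply the recurrence (x_{n+1}, y_{n+1}) = (x₁x_n + 96y₁y_n, x₁y_n + y₁x_n) repeatedly.
  From (x_1, y_1) = (49, 5): x_2 = 49·49 + 96·5·5 = 4801; y_2 = 49·5 + 5·49 = 490.
  From (x_2, y_2) = (4801, 490): x_3 = 49·4801 + 96·5·490 = 470449; y_3 = 49·490 + 5·4801 = 48015.
  From (x_3, y_3) = (470449, 48015): x_4 = 49·470449 + 96·5·48015 = 46099201; y_4 = 49·48015 + 5·470449 = 4704980.
  From (x_4, y_4) = (46099201, 4704980): x_5 = 49·46099201 + 96·5·4704980 = 4517251249; y_5 = 49·4704980 + 5·46099201 = 461040025.
  From (x_5, y_5) = (4517251249, 461040025): x_6 = 49·4517251249 + 96·5·461040025 = 442644523201; y_6 = 49·461040025 + 5·4517251249 = 45177217470.
Step 3: Verify x_6² - 96·y_6² = 195934173919840627286401 - 195934173919840627286400 = 1 (should be 1). ✓

(x_1, y_1) = (49, 5); (x_6, y_6) = (442644523201, 45177217470).


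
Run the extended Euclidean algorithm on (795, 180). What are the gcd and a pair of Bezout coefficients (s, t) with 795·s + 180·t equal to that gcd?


Euclidean algorithm on (795, 180) — divide until remainder is 0:
  795 = 4 · 180 + 75
  180 = 2 · 75 + 30
  75 = 2 · 30 + 15
  30 = 2 · 15 + 0
gcd(795, 180) = 15.
Track Bezout coefficients alongside the remainders: start with r₀ = 795 = a·1 + b·0 (s = 1, t = 0) and r₁ = 180 = a·0 + b·1 (s = 0, t = 1); each new remainder r_{k+1} = r_{k-1} − q_k·r_k inherits s_{k+1} = s_{k-1} − q_k·s_k, t_{k+1} = t_{k-1} − q_k·t_k, so r_k = a·s_k + b·t_k at every step:
  q = 4: r = 75, s = 1 − 4·0 = 1, t = 0 − 4·1 = -4  (check: 795·1 + 180·(-4) = 75)
  q = 2: r = 30, s = 0 − 2·1 = -2, t = 1 − 2·(-4) = 9  (check: 795·(-2) + 180·9 = 30)
  q = 2: r = 15, s = 1 − 2·(-2) = 5, t = -4 − 2·9 = -22  (check: 795·5 + 180·(-22) = 15)
The row with r = 15 (the gcd) gives the Bezout coefficients s = 5, t = -22.
Result: 795 · (5) + 180 · (-22) = 15.

gcd(795, 180) = 15; s = 5, t = -22 (check: 795·5 + 180·(-22) = 15).


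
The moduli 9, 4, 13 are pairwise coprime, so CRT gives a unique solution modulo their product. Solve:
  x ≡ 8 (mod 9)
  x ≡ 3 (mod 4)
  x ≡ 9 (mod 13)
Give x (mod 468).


Moduli 9, 4, 13 are pairwise coprime; by CRT there is a unique solution modulo M = 9 · 4 · 13 = 468.
Solve pairwise, accumulating the modulus:
  Start with x ≡ 8 (mod 9).
  Combine with x ≡ 3 (mod 4): since gcd(9, 4) = 1, we get a unique residue mod 36.
    Write x = 8 + 9·t and substitute into x ≡ 3 (mod 4): 9·t ≡ 3 − 8 = -5 (mod 4).
    Reduce coefficients mod 4: 1·t ≡ 3 (mod 4).
    So t ≡ 3 (mod 4).
    Then x = 8 + 9·3 = 35, valid modulo lcm(9, 4) = 36: x ≡ 35 (mod 36).
  Combine with x ≡ 9 (mod 13): since gcd(36, 13) = 1, we get a unique residue mod 468.
    Write x = 35 + 36·t and substitute into x ≡ 9 (mod 13): 36·t ≡ 9 − 35 = -26 (mod 13).
    Reduce coefficients mod 13: 10·t ≡ 0 (mod 13).
    The inverse of 10 mod 13 is 4 (since 10·4 = 40 = 3·13 + 1), so t ≡ 4·0 = 0 ≡ 0 (mod 13).
    Then x = 35 + 36·0 = 35, valid modulo lcm(36, 13) = 468: x ≡ 35 (mod 468).
Verify: 35 mod 9 = 8 ✓, 35 mod 4 = 3 ✓, 35 mod 13 = 9 ✓.

x ≡ 35 (mod 468).


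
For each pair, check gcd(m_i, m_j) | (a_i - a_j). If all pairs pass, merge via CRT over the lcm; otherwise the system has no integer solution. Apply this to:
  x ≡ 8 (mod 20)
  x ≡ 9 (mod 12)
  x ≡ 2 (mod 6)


Moduli 20, 12, 6 are not pairwise coprime, so CRT works modulo lcm(m_i) when all pairwise compatibility conditions hold.
Pairwise compatibility: gcd(m_i, m_j) must divide a_i - a_j for every pair.
Merge one congruence at a time:
  Start: x ≡ 8 (mod 20).
  Combine with x ≡ 9 (mod 12): gcd(20, 12) = 4, and 9 - 8 = 1 is NOT divisible by 4.
    ⇒ system is inconsistent (no integer solution).

No solution (the system is inconsistent).


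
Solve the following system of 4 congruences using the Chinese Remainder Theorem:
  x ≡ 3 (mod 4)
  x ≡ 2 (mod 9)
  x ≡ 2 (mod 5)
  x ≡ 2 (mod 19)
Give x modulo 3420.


Product of moduli M = 4 · 9 · 5 · 19 = 3420.
Merge one congruence at a time:
  Start: x ≡ 3 (mod 4).
  Combine with x ≡ 2 (mod 9); new modulus lcm = 36.
    Write x = 3 + 4·t and substitute into x ≡ 2 (mod 9): 4·t ≡ 2 − 3 = -1 (mod 9).
    Reduce coefficients mod 9: 4·t ≡ 8 (mod 9).
    The inverse of 4 mod 9 is 7 (since 4·7 = 28 = 3·9 + 1), so t ≡ 7·8 = 56 ≡ 2 (mod 9).
    Then x = 3 + 4·2 = 11, valid modulo lcm(4, 9) = 36: x ≡ 11 (mod 36).
  Combine with x ≡ 2 (mod 5); new modulus lcm = 180.
    Write x = 11 + 36·t and substitute into x ≡ 2 (mod 5): 36·t ≡ 2 − 11 = -9 (mod 5).
    Reduce coefficients mod 5: 1·t ≡ 1 (mod 5).
    So t ≡ 1 (mod 5).
    Then x = 11 + 36·1 = 47, valid modulo lcm(36, 5) = 180: x ≡ 47 (mod 180).
  Combine with x ≡ 2 (mod 19); new modulus lcm = 3420.
    Write x = 47 + 180·t and substitute into x ≡ 2 (mod 19): 180·t ≡ 2 − 47 = -45 (mod 19).
    Reduce coefficients mod 19: 9·t ≡ 12 (mod 19).
    The inverse of 9 mod 19 is 17 (since 9·17 = 153 = 8·19 + 1), so t ≡ 17·12 = 204 ≡ 14 (mod 19).
    Then x = 47 + 180·14 = 2567, valid modulo lcm(180, 19) = 3420: x ≡ 2567 (mod 3420).
Verify against each original: 2567 mod 4 = 3, 2567 mod 9 = 2, 2567 mod 5 = 2, 2567 mod 19 = 2.

x ≡ 2567 (mod 3420).


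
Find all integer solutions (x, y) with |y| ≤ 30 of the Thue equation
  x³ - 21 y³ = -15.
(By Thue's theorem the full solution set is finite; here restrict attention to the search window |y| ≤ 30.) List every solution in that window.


The equation is x³ - 21y³ = -15. For fixed y, x³ = 21·y³ − 15, so a solution requires the RHS to be a perfect cube.
Strategy: iterate y from -30 to 30, compute RHS = 21·y³ − 15, and check whether it is a (positive or negative) perfect cube.
Check small values of y:
  y = 0: RHS = -15 is not a perfect cube.
  y = 1: RHS = 6 is not a perfect cube.
  y = -1: RHS = -36 is not a perfect cube.
  y = 2: RHS = 153 is not a perfect cube.
  y = -2: RHS = -183 is not a perfect cube.
  y = 3: RHS = 552 is not a perfect cube.
  y = -3: RHS = -582 is not a perfect cube.
Continuing the search up to |y| = 30 finds no solutions either.
No (x, y) in the scanned range satisfies the equation.

No integer solutions with |y| ≤ 30.


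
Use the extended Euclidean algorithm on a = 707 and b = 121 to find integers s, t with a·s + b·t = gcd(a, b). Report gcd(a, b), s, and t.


Euclidean algorithm on (707, 121) — divide until remainder is 0:
  707 = 5 · 121 + 102
  121 = 1 · 102 + 19
  102 = 5 · 19 + 7
  19 = 2 · 7 + 5
  7 = 1 · 5 + 2
  5 = 2 · 2 + 1
  2 = 2 · 1 + 0
gcd(707, 121) = 1.
Track Bezout coefficients alongside the remainders: start with r₀ = 707 = a·1 + b·0 (s = 1, t = 0) and r₁ = 121 = a·0 + b·1 (s = 0, t = 1); each new remainder r_{k+1} = r_{k-1} − q_k·r_k inherits s_{k+1} = s_{k-1} − q_k·s_k, t_{k+1} = t_{k-1} − q_k·t_k, so r_k = a·s_k + b·t_k at every step:
  q = 5: r = 102, s = 1 − 5·0 = 1, t = 0 − 5·1 = -5  (check: 707·1 + 121·(-5) = 102)
  q = 1: r = 19, s = 0 − 1·1 = -1, t = 1 − 1·(-5) = 6  (check: 707·(-1) + 121·6 = 19)
  q = 5: r = 7, s = 1 − 5·(-1) = 6, t = -5 − 5·6 = -35  (check: 707·6 + 121·(-35) = 7)
  q = 2: r = 5, s = -1 − 2·6 = -13, t = 6 − 2·(-35) = 76  (check: 707·(-13) + 121·76 = 5)
  q = 1: r = 2, s = 6 − 1·(-13) = 19, t = -35 − 1·76 = -111  (check: 707·19 + 121·(-111) = 2)
  q = 2: r = 1, s = -13 − 2·19 = -51, t = 76 − 2·(-111) = 298  (check: 707·(-51) + 121·298 = 1)
The row with r = 1 (the gcd) gives the Bezout coefficients s = -51, t = 298.
Result: 707 · (-51) + 121 · (298) = 1.

gcd(707, 121) = 1; s = -51, t = 298 (check: 707·(-51) + 121·298 = 1).


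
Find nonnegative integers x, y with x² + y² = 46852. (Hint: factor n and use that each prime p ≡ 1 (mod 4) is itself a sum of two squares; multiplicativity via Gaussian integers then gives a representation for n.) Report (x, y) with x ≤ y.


Step 1: Factor n = 46852 = 2^2 · 13 · 17 · 53.
Step 2: Check the mod-4 condition on each prime factor: 2 = 2 (special); 13 ≡ 1 (mod 4), exponent 1; 17 ≡ 1 (mod 4), exponent 1; 53 ≡ 1 (mod 4), exponent 1.
All primes ≡ 3 (mod 4) appear to even exponent (or don't appear), so by the two-squares theorem n IS expressible as a sum of two squares.
Step 3: Build a representation. Group n = k² · m with k = 2 and m = 13 · 17 · 53 = 11713 (a product of primes ≡ 1 (mod 4)); a representation of m scales to one of n via (k·x)² + (k·y)² = k²(x² + y²). Each prime p ≡ 1 (mod 4) is itself a sum of two squares; find a² by testing p − a² for a perfect square:
  13: 13 − 1² = 12, 13 − 2² = 9 = 3² ⇒ 13 = 2² + 3².
  17: 17 − 1² = 16 = 4² ⇒ 17 = 1² + 4².
  53: 53 − 1² = 52, 53 − 2² = 49 = 7² ⇒ 53 = 2² + 7².
  Combine using the Brahmagupta–Fibonacci identity (a² + b²)(c² + d²) = (ac − bd)² + (ad + bc)² = (ac + bd)² + (ad − bc)²:
  13 · 17 = 221: from (2² + 3²)(1² + 4²), take (2·1 − 3·4, 2·4 + 3·1) = (2 − 12, 8 + 3) = (-10, 11); dropping signs (only squares matter) gives (10, 11); check 10² + 11² = 100 + 121 = 221 ✓.
  221 · 53 = 11713: from (10² + 11²)(2² + 7²), take (10·2 − 11·7, 10·7 + 11·2) = (20 − 77, 70 + 22) = (-57, 92); dropping signs (only squares matter) gives (57, 92); check 57² + 92² = 3249 + 8464 = 11713 ✓.
  Scale by k = 2: (2·57, 2·92) = (114, 184).
Step 4: Order so x ≤ y and verify: 114² + 184² = 12996 + 33856 = 46852 = n. ✓

n = 46852 = 114² + 184² (one valid representation with x ≤ y).


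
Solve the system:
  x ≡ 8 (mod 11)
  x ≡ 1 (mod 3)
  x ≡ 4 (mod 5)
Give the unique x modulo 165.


Moduli 11, 3, 5 are pairwise coprime; by CRT there is a unique solution modulo M = 11 · 3 · 5 = 165.
Solve pairwise, accumulating the modulus:
  Start with x ≡ 8 (mod 11).
  Combine with x ≡ 1 (mod 3): since gcd(11, 3) = 1, we get a unique residue mod 33.
    Write x = 8 + 11·t and substitute into x ≡ 1 (mod 3): 11·t ≡ 1 − 8 = -7 (mod 3).
    Reduce coefficients mod 3: 2·t ≡ 2 (mod 3).
    The inverse of 2 mod 3 is 2 (since 2·2 = 4 = 1·3 + 1), so t ≡ 2·2 = 4 ≡ 1 (mod 3).
    Then x = 8 + 11·1 = 19, valid modulo lcm(11, 3) = 33: x ≡ 19 (mod 33).
  Combine with x ≡ 4 (mod 5): since gcd(33, 5) = 1, we get a unique residue mod 165.
    Write x = 19 + 33·t and substitute into x ≡ 4 (mod 5): 33·t ≡ 4 − 19 = -15 (mod 5).
    Reduce coefficients mod 5: 3·t ≡ 0 (mod 5).
    The inverse of 3 mod 5 is 2 (since 3·2 = 6 = 1·5 + 1), so t ≡ 2·0 = 0 ≡ 0 (mod 5).
    Then x = 19 + 33·0 = 19, valid modulo lcm(33, 5) = 165: x ≡ 19 (mod 165).
Verify: 19 mod 11 = 8 ✓, 19 mod 3 = 1 ✓, 19 mod 5 = 4 ✓.

x ≡ 19 (mod 165).


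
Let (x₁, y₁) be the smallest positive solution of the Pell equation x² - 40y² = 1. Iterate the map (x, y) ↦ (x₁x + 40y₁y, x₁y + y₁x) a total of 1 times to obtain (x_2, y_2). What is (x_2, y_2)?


Step 1: Find the fundamental solution (x₁, y₁) of x² - 40y² = 1.
  Expand √40 as a continued fraction. a₀ = ⌊√40⌋ = 6; iterate m_{k+1} = d_k·a_k − m_k, d_{k+1} = (40 − m_{k+1}²)/d_k, a_{k+1} = ⌊(a₀ + m_{k+1})/d_{k+1}⌋ (starting m₀ = 0, d₀ = 1), with convergents p_k = a_k·p_{k-1} + p_{k-2}, q_k = a_k·q_{k-1} + q_{k-2} (p₋₁ = 1, q₋₁ = 0):
  k = 0: a₀ = 6; p₀/q₀ = 6/1; p₀² − 40·q₀² = 36 − 40 = -4.
  k = 1: m = 6, d = 4, a = ⌊(6 + 6)/4⌋ = 3; p/q = (3·6 + 1)/(3·1 + 0) = 19/3; p² − 40·q² = 361 − 360 = 1.
  The first convergent with p² − 40·q² = 1 gives the fundamental solution (x₁, y₁) = (19, 3).
Step 2: Apply the recurrence (x_{n+1}, y_{n+1}) = (x₁x_n + 40y₁y_n, x₁y_n + y₁x_n) repeatedly.
  From (x_1, y_1) = (19, 3): x_2 = 19·19 + 40·3·3 = 721; y_2 = 19·3 + 3·19 = 114.
Step 3: Verify x_2² - 40·y_2² = 519841 - 519840 = 1 (should be 1). ✓

(x_1, y_1) = (19, 3); (x_2, y_2) = (721, 114).


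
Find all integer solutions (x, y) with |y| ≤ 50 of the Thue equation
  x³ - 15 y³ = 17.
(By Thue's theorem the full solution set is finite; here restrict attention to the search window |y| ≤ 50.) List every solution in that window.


The equation is x³ - 15y³ = 17. For fixed y, x³ = 15·y³ + 17, so a solution requires the RHS to be a perfect cube.
Strategy: iterate y from -50 to 50, compute RHS = 15·y³ + 17, and check whether it is a (positive or negative) perfect cube.
Check small values of y:
  y = 0: RHS = 17 is not a perfect cube.
  y = 1: RHS = 32 is not a perfect cube.
  y = -1: RHS = 2 is not a perfect cube.
  y = 2: RHS = 137 is not a perfect cube.
  y = -2: RHS = -103 is not a perfect cube.
  y = 3: RHS = 422 is not a perfect cube.
  y = -3: RHS = -388 is not a perfect cube.
Continuing the search up to |y| = 50 finds no solutions either.
No (x, y) in the scanned range satisfies the equation.

No integer solutions with |y| ≤ 50.


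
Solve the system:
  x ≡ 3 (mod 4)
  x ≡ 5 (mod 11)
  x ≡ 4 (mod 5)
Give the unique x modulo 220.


Moduli 4, 11, 5 are pairwise coprime; by CRT there is a unique solution modulo M = 4 · 11 · 5 = 220.
Solve pairwise, accumulating the modulus:
  Start with x ≡ 3 (mod 4).
  Combine with x ≡ 5 (mod 11): since gcd(4, 11) = 1, we get a unique residue mod 44.
    Write x = 3 + 4·t and substitute into x ≡ 5 (mod 11): 4·t ≡ 5 − 3 = 2 (mod 11).
    The inverse of 4 mod 11 is 3 (since 4·3 = 12 = 1·11 + 1), so t ≡ 3·2 = 6 ≡ 6 (mod 11).
    Then x = 3 + 4·6 = 27, valid modulo lcm(4, 11) = 44: x ≡ 27 (mod 44).
  Combine with x ≡ 4 (mod 5): since gcd(44, 5) = 1, we get a unique residue mod 220.
    Write x = 27 + 44·t and substitute into x ≡ 4 (mod 5): 44·t ≡ 4 − 27 = -23 (mod 5).
    Reduce coefficients mod 5: 4·t ≡ 2 (mod 5).
    The inverse of 4 mod 5 is 4 (since 4·4 = 16 = 3·5 + 1), so t ≡ 4·2 = 8 ≡ 3 (mod 5).
    Then x = 27 + 44·3 = 159, valid modulo lcm(44, 5) = 220: x ≡ 159 (mod 220).
Verify: 159 mod 4 = 3 ✓, 159 mod 11 = 5 ✓, 159 mod 5 = 4 ✓.

x ≡ 159 (mod 220).


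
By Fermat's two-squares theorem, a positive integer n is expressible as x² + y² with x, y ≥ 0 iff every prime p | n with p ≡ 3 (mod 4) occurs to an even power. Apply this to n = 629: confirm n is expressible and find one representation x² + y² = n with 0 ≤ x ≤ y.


Step 1: Factor n = 629 = 17 · 37.
Step 2: Check the mod-4 condition on each prime factor: 17 ≡ 1 (mod 4), exponent 1; 37 ≡ 1 (mod 4), exponent 1.
All primes ≡ 3 (mod 4) appear to even exponent (or don't appear), so by the two-squares theorem n IS expressible as a sum of two squares.
Step 3: Build a representation. Here n = 17 · 37 is a product of primes ≡ 1 (mod 4). Each prime p ≡ 1 (mod 4) is itself a sum of two squares; find a² by testing p − a² for a perfect square:
  17: 17 − 1² = 16 = 4² ⇒ 17 = 1² + 4².
  37: 37 − 1² = 36 = 6² ⇒ 37 = 1² + 6².
  Combine using the Brahmagupta–Fibonacci identity (a² + b²)(c² + d²) = (ac − bd)² + (ad + bc)² = (ac + bd)² + (ad − bc)²:
  17 · 37 = 629: from (1² + 4²)(1² + 6²), take (1·1 − 4·6, 1·6 + 4·1) = (1 − 24, 6 + 4) = (-23, 10); dropping signs (only squares matter) gives (23, 10); check 23² + 10² = 529 + 100 = 629 ✓.
Step 4: Order so x ≤ y and verify: 10² + 23² = 100 + 529 = 629 = n. ✓

n = 629 = 10² + 23² (one valid representation with x ≤ y).


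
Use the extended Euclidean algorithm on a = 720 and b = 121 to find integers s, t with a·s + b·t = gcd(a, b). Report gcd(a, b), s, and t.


Euclidean algorithm on (720, 121) — divide until remainder is 0:
  720 = 5 · 121 + 115
  121 = 1 · 115 + 6
  115 = 19 · 6 + 1
  6 = 6 · 1 + 0
gcd(720, 121) = 1.
Track Bezout coefficients alongside the remainders: start with r₀ = 720 = a·1 + b·0 (s = 1, t = 0) and r₁ = 121 = a·0 + b·1 (s = 0, t = 1); each new remainder r_{k+1} = r_{k-1} − q_k·r_k inherits s_{k+1} = s_{k-1} − q_k·s_k, t_{k+1} = t_{k-1} − q_k·t_k, so r_k = a·s_k + b·t_k at every step:
  q = 5: r = 115, s = 1 − 5·0 = 1, t = 0 − 5·1 = -5  (check: 720·1 + 121·(-5) = 115)
  q = 1: r = 6, s = 0 − 1·1 = -1, t = 1 − 1·(-5) = 6  (check: 720·(-1) + 121·6 = 6)
  q = 19: r = 1, s = 1 − 19·(-1) = 20, t = -5 − 19·6 = -119  (check: 720·20 + 121·(-119) = 1)
The row with r = 1 (the gcd) gives the Bezout coefficients s = 20, t = -119.
Result: 720 · (20) + 121 · (-119) = 1.

gcd(720, 121) = 1; s = 20, t = -119 (check: 720·20 + 121·(-119) = 1).


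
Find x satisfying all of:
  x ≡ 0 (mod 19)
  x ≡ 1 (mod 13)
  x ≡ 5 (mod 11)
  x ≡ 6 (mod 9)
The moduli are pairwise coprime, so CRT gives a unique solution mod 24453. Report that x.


Product of moduli M = 19 · 13 · 11 · 9 = 24453.
Merge one congruence at a time:
  Start: x ≡ 0 (mod 19).
  Combine with x ≡ 1 (mod 13); new modulus lcm = 247.
    Write x = 0 + 19·t and substitute into x ≡ 1 (mod 13): 19·t ≡ 1 − 0 = 1 (mod 13).
    Reduce coefficients mod 13: 6·t ≡ 1 (mod 13).
    The inverse of 6 mod 13 is 11 (since 6·11 = 66 = 5·13 + 1), so t ≡ 11·1 = 11 ≡ 11 (mod 13).
    Then x = 0 + 19·11 = 209, valid modulo lcm(19, 13) = 247: x ≡ 209 (mod 247).
  Combine with x ≡ 5 (mod 11); new modulus lcm = 2717.
    Write x = 209 + 247·t and substitute into x ≡ 5 (mod 11): 247·t ≡ 5 − 209 = -204 (mod 11).
    Reduce coefficients mod 11: 5·t ≡ 5 (mod 11).
    The inverse of 5 mod 11 is 9 (since 5·9 = 45 = 4·11 + 1), so t ≡ 9·5 = 45 ≡ 1 (mod 11).
    Then x = 209 + 247·1 = 456, valid modulo lcm(247, 11) = 2717: x ≡ 456 (mod 2717).
  Combine with x ≡ 6 (mod 9); new modulus lcm = 24453.
    Write x = 456 + 2717·t and substitute into x ≡ 6 (mod 9): 2717·t ≡ 6 − 456 = -450 (mod 9).
    Reduce coefficients mod 9: 8·t ≡ 0 (mod 9).
    The inverse of 8 mod 9 is 8 (since 8·8 = 64 = 7·9 + 1), so t ≡ 8·0 = 0 ≡ 0 (mod 9).
    Then x = 456 + 2717·0 = 456, valid modulo lcm(2717, 9) = 24453: x ≡ 456 (mod 24453).
Verify against each original: 456 mod 19 = 0, 456 mod 13 = 1, 456 mod 11 = 5, 456 mod 9 = 6.

x ≡ 456 (mod 24453).
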